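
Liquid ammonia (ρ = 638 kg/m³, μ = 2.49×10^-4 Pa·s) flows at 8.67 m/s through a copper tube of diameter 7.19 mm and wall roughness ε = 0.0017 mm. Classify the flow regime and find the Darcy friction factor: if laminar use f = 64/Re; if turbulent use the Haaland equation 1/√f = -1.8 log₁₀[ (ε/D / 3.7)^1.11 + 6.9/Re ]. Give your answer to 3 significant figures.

Re = ρVD/μ = 638·8.67·0.00719/0.000249 = 1.597e+05.
Re > 4000 → turbulent. ε/D = 1.7e-06/0.00719 = 0.000236; Haaland: 1/√f = -1.8 log₁₀[2.21e-05 + 4.32e-05] = 7.533, so f = 0.01762.

f ≈ 0.0176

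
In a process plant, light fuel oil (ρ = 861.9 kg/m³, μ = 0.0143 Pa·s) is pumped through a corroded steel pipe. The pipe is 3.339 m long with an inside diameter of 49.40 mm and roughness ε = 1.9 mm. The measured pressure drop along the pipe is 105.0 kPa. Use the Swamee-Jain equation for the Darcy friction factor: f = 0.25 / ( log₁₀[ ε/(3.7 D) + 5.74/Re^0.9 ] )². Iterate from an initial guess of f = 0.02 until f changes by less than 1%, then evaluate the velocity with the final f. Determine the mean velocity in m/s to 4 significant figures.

V ≈ 7.422 m/s

Rearranging Darcy-Weisbach: V = √(2·ΔP·D/(f·L·ρ)). With ε/D = 0.0019/0.0494 = 0.0385, iterate starting from f = 0.02:
  f = 0.02 → V = √(2·1.05e+05·0.0494/(0.02·3.339·861.9)) = 13.43 m/s; Re = ρVD/μ = 3.997e+04; f → 0.06467
  f = 0.06467 → V = 7.466 m/s; Re = 2.223e+04; f → 0.06543
  f = 0.06543 → V = 7.423 m/s; Re = 2.21e+04; f → 0.06544
Converged (Δf/f < 1%). With the final f = 0.06544: V = √(2·1.05e+05·0.0494/(0.06544·3.339·861.9)) = 7.422 m/s.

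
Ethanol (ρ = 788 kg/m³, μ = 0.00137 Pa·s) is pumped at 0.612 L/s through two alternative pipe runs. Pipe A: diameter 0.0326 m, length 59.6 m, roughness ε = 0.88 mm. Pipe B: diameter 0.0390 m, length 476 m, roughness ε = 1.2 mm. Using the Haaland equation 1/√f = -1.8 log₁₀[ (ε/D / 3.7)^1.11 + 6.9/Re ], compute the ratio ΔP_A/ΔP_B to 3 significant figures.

ΔP_A/ΔP_B ≈ 0.290

Pipe A: V = Q/A = 0.000612/0.0008347 = 0.7332 m/s; Re = 1.375e+04; ε/D = 0.027; Haaland → f = 0.05717; ΔP_A = f(L/D)(ρV²/2) = 2.214e+04 Pa.
Pipe B: V = Q/A = 0.000612/0.001195 = 0.5123 m/s; Re = 1.149e+04; ε/D = 0.0308; Haaland → f = 0.06049; ΔP_B = f(L/D)(ρV²/2) = 7.635e+04 Pa.
ΔP_A/ΔP_B = 2.214e+04/7.635e+04 = 0.290.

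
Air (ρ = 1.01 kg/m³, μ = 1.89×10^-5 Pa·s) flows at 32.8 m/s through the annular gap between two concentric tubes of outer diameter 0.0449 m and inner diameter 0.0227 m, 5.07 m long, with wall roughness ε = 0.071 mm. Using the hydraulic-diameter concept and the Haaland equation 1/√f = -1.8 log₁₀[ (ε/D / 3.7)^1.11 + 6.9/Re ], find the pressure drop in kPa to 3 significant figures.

ΔP ≈ 3.65 kPa

Hydraulic diameter D_h = 4A/P = D_o - D_i = 0.0449 - 0.0227 = 0.0222 m.
Re = ρVD_h/μ = 1.01·32.8·0.0222/1.89e-05 = 3.891e+04.
ε/D_h = 7.1e-05/0.0222 = 0.0032; Haaland gives 1/√f = -1.8 log₁₀[0.000398+0.000177] = 5.832, so f = 0.0294.
ΔP = f(L/D_h)(ρV²/2) = 0.0294·5.07/0.0222·543.3 = 3648 Pa.
ΔP = 3.65 kPa.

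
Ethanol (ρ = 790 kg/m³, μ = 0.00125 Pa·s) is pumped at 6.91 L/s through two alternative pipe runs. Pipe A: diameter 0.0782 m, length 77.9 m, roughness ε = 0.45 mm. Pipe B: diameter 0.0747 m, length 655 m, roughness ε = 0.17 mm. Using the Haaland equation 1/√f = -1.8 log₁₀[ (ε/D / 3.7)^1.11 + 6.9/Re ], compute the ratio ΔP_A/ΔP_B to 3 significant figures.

ΔP_A/ΔP_B ≈ 0.119

Pipe A: V = Q/A = 0.00691/0.004803 = 1.439 m/s; Re = 7.11e+04; ε/D = 0.00575; Haaland → f = 0.03285; ΔP_A = f(L/D)(ρV²/2) = 2.676e+04 Pa.
Pipe B: V = Q/A = 0.00691/0.004383 = 1.577 m/s; Re = 7.444e+04; ε/D = 0.00228; Haaland → f = 0.02612; ΔP_B = f(L/D)(ρV²/2) = 2.249e+05 Pa.
ΔP_A/ΔP_B = 2.676e+04/2.249e+05 = 0.119.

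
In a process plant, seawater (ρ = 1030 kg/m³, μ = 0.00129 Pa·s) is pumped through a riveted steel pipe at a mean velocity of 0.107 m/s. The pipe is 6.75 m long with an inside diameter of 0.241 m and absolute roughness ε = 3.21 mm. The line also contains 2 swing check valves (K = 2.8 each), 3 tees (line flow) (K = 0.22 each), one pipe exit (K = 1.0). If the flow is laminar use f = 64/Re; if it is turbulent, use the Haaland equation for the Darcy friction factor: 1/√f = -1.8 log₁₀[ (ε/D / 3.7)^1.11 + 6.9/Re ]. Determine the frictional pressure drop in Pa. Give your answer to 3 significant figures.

Reynolds number Re = ρVD/μ = 1030 · 0.107 · 0.241 / 0.00129 = 2.059e+04.
Re > 4000 → turbulent. Relative roughness ε/D = 0.00321/0.241 = 0.0133. Haaland: 1/√f = -1.8 log₁₀[(0.0133/3.7)^1.11 + 6.9/2.059e+04] = -1.8 log₁₀[0.00194 + 0.000335] = 4.758, so f = 0.04417.
Total minor-loss coefficient ΣK = 2·2.8 + 3·0.22 + 1·1 = 7.26.
ΔP = [f·L/D + ΣK]·(ρV²/2) = [0.04417·6.75/0.241 + 7.26]·(1030·0.107²/2) = [1.237 + 7.26]·5.896 = 50.1 Pa.

ΔP ≈ 50.1 Pa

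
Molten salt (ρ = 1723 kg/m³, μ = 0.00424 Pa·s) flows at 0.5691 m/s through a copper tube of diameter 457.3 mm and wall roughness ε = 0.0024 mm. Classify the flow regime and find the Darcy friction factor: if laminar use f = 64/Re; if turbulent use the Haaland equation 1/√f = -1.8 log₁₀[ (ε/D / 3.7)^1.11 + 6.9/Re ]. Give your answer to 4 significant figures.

Re = ρVD/μ = 1723·0.5691·0.4573/0.00424 = 1.058e+05.
Re > 4000 → turbulent. ε/D = 2.4e-06/0.4573 = 5.25e-06; Haaland: 1/√f = -1.8 log₁₀[3.22e-07 + 6.52e-05] = 7.53, so f = 0.01764.

f ≈ 0.01764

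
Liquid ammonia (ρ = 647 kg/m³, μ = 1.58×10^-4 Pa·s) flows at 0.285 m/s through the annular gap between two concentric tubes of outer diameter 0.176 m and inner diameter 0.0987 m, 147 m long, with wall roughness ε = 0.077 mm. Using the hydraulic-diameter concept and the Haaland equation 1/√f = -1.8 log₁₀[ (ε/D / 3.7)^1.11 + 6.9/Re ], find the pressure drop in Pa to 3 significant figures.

ΔP ≈ 1110 Pa

Hydraulic diameter D_h = 4A/P = D_o - D_i = 0.176 - 0.0987 = 0.0773 m.
Re = ρVD_h/μ = 647·0.285·0.0773/0.000158 = 9.021e+04.
ε/D_h = 7.7e-05/0.0773 = 0.000996; Haaland gives 1/√f = -1.8 log₁₀[0.000109+7.65e-05] = 6.717, so f = 0.02216.
ΔP = f(L/D_h)(ρV²/2) = 0.02216·147/0.0773·26.28 = 1108 Pa.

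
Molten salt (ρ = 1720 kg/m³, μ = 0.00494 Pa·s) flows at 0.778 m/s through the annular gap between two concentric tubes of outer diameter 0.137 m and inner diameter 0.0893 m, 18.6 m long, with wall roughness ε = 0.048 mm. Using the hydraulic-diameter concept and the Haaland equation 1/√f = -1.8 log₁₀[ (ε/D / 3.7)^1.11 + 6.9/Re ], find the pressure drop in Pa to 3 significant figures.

ΔP ≈ 6150 Pa

Hydraulic diameter D_h = 4A/P = D_o - D_i = 0.137 - 0.0893 = 0.0477 m.
Re = ρVD_h/μ = 1720·0.778·0.0477/0.00494 = 1.292e+04.
ε/D_h = 4.8e-05/0.0477 = 0.00101; Haaland gives 1/√f = -1.8 log₁₀[0.00011+0.000534] = 5.744, so f = 0.03031.
ΔP = f(L/D_h)(ρV²/2) = 0.03031·18.6/0.0477·520.5 = 6153 Pa.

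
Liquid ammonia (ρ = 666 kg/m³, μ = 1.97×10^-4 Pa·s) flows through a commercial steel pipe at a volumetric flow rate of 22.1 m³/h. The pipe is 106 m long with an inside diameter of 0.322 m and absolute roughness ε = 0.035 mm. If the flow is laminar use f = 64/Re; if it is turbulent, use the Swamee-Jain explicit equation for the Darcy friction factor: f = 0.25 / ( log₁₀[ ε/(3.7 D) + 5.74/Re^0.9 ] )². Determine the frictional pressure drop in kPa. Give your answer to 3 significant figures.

ΔP ≈ 0.0120 kPa

Q = 22.1 m³/h = 22.1/3600 = 0.006139 m³/s.
Cross-sectional area A = πD²/4 = π(0.322)²/4 = 0.08143 m²; mean velocity V = Q/A = 0.006139/0.08143 = 0.07539 m/s.
Reynolds number Re = ρVD/μ = 666 · 0.07539 · 0.322 / 0.000197 = 8.206e+04.
Re > 4000 → turbulent. Relative roughness ε/D = 3.5e-05/0.322 = 0.000109. Swamee-Jain: f = 0.25/(log₁₀[0.000109/3.7 + 5.74/8.206e+04^0.9])² = 0.25/(log₁₀[2.94e-05 + 0.000217])² = 0.25/(-3.609)² = 0.0192.
Darcy-Weisbach: ΔP = f(L/D)(ρV²/2) = 0.0192·(106/0.322)·(666·0.07539²/2) = 0.0192·329.2·1.892 = 11.96 Pa.
ΔP = 11.96 Pa = 0.0120 kPa.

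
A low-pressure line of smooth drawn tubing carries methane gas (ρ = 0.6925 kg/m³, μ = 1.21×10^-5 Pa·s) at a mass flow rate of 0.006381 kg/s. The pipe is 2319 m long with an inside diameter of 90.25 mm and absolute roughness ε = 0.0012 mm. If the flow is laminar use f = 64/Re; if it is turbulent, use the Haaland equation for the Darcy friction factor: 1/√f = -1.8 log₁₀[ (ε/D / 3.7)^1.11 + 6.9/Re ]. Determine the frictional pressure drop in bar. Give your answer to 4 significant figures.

A = πD²/4 = π(0.09025)²/4 = 0.006397 m²; mean velocity V = ṁ/(ρA) = 0.006381/(0.6925 · 0.006397) = 1.44 m/s.
Reynolds number Re = ρVD/μ = 0.6925 · 1.44 · 0.09025 / 1.21e-05 = 7440.
Re > 4000 → turbulent. Relative roughness ε/D = 1.2e-06/0.09025 = 1.33e-05. Haaland: 1/√f = -1.8 log₁₀[(1.33e-05/3.7)^1.11 + 6.9/7440] = -1.8 log₁₀[9.05e-07 + 0.000927] = 5.458, so f = 0.03357.
Darcy-Weisbach: ΔP = f(L/D)(ρV²/2) = 0.03357·(2319/0.09025)·(0.6925·1.44²/2) = 0.03357·2.57e+04·0.7184 = 619.6 Pa.
ΔP = 619.6 Pa = 0.006196 bar.

ΔP ≈ 0.006196 bar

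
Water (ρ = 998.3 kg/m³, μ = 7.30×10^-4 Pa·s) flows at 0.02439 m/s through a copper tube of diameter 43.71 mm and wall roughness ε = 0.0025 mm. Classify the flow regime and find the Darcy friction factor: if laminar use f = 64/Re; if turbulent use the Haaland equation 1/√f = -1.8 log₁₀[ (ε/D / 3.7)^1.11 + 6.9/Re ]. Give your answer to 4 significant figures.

Re = ρVD/μ = 998.3·0.02439·0.04371/0.00073 = 1458.
Re < 2300 → laminar, so f = 64/Re = 0.0439 (roughness is irrelevant in laminar flow).

f ≈ 0.04390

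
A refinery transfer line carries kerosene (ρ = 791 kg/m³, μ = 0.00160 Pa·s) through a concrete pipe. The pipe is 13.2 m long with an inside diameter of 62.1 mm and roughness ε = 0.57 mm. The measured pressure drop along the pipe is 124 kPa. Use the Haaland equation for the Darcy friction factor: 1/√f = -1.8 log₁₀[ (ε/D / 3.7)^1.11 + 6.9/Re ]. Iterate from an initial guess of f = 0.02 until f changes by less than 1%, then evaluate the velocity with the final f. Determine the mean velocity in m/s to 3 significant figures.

Rearranging Darcy-Weisbach: V = √(2·ΔP·D/(f·L·ρ)). With ε/D = 0.00057/0.0621 = 0.00918, iterate starting from f = 0.02:
  f = 0.02 → V = √(2·1.24e+05·0.0621/(0.02·13.2·791)) = 8.588 m/s; Re = ρVD/μ = 2.637e+05; f → 0.03713
  f = 0.03713 → V = 6.303 m/s; Re = 1.935e+05; f → 0.03721
Converged (Δf/f < 1%). With the final f = 0.03721: V = √(2·1.24e+05·0.0621/(0.03721·13.2·791)) = 6.296 m/s.

V ≈ 6.30 m/s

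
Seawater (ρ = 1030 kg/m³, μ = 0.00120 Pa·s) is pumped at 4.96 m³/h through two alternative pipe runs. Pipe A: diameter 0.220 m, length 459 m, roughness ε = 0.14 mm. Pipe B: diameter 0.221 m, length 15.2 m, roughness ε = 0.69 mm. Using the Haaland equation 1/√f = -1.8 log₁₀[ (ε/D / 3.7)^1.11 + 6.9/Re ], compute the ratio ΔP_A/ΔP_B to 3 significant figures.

ΔP_A/ΔP_B ≈ 28.5

Pipe A: V = Q/A = 0.001378/0.03801 = 0.03624 m/s; Re = 6844; ε/D = 0.000636; Haaland → f = 0.03502; ΔP_A = f(L/D)(ρV²/2) = 49.43 Pa.
Pipe B: V = Q/A = 0.001378/0.03836 = 0.03592 m/s; Re = 6813; ε/D = 0.00312; Haaland → f = 0.0379; ΔP_B = f(L/D)(ρV²/2) = 1.732 Pa.
ΔP_A/ΔP_B = 49.43/1.732 = 28.5.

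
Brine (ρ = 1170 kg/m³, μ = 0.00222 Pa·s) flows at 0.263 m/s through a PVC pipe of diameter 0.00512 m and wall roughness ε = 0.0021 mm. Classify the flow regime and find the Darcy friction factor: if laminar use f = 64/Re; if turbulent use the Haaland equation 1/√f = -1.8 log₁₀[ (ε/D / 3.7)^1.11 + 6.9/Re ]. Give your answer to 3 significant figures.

Re = ρVD/μ = 1170·0.263·0.00512/0.00222 = 709.7.
Re < 2300 → laminar, so f = 64/Re = 0.09018 (roughness is irrelevant in laminar flow).

f ≈ 0.0902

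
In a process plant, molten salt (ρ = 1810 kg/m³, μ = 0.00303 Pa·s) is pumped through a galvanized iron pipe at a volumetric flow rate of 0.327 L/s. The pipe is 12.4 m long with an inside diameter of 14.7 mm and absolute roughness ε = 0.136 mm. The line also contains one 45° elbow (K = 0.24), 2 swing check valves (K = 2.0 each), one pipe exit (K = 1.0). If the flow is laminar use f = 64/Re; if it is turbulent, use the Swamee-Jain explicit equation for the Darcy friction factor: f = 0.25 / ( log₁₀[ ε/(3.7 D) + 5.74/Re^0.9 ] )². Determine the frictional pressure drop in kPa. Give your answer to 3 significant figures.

ΔP ≈ 134 kPa

Q = 0.327 L/s = 0.327/1000 = 0.000327 m³/s.
Cross-sectional area A = πD²/4 = π(0.0147)²/4 = 0.0001697 m²; mean velocity V = Q/A = 0.000327/0.0001697 = 1.927 m/s.
Reynolds number Re = ρVD/μ = 1810 · 1.927 · 0.0147 / 0.00303 = 1.692e+04.
Re > 4000 → turbulent. Relative roughness ε/D = 0.000136/0.0147 = 0.00925. Swamee-Jain: f = 0.25/(log₁₀[0.00925/3.7 + 5.74/1.692e+04^0.9])² = 0.25/(log₁₀[0.0025 + 0.000898])² = 0.25/(-2.469)² = 0.04102.
Total minor-loss coefficient ΣK = 1·0.24 + 2·2 + 1·1 = 5.24.
ΔP = [f·L/D + ΣK]·(ρV²/2) = [0.04102·12.4/0.0147 + 5.24]·(1810·1.927²/2) = [34.6 + 5.24]·3360 = 1.339e+05 Pa.
ΔP = 1.339e+05 Pa = 134 kPa.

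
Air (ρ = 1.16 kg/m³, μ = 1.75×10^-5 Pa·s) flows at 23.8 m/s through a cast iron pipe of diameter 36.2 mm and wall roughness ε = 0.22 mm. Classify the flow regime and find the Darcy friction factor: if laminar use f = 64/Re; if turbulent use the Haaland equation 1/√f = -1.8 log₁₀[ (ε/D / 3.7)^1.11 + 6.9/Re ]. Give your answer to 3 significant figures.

f ≈ 0.0336

Re = ρVD/μ = 1.16·23.8·0.0362/1.75e-05 = 5.711e+04.
Re > 4000 → turbulent. ε/D = 0.00022/0.0362 = 0.00608; Haaland: 1/√f = -1.8 log₁₀[0.000811 + 0.000121] = 5.455, so f = 0.03361.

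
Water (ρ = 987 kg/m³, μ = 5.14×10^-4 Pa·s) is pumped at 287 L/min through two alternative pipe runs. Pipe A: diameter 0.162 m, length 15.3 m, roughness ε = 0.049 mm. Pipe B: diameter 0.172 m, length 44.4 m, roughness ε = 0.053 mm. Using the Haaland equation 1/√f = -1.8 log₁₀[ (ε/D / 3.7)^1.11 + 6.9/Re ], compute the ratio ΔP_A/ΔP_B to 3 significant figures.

ΔP_A/ΔP_B ≈ 0.460

Pipe A: V = Q/A = 0.004783/0.02061 = 0.2321 m/s; Re = 7.219e+04; ε/D = 0.000302; Haaland → f = 0.02025; ΔP_A = f(L/D)(ρV²/2) = 50.82 Pa.
Pipe B: V = Q/A = 0.004783/0.02324 = 0.2059 m/s; Re = 6.799e+04; ε/D = 0.000308; Haaland → f = 0.02048; ΔP_B = f(L/D)(ρV²/2) = 110.6 Pa.
ΔP_A/ΔP_B = 50.82/110.6 = 0.460.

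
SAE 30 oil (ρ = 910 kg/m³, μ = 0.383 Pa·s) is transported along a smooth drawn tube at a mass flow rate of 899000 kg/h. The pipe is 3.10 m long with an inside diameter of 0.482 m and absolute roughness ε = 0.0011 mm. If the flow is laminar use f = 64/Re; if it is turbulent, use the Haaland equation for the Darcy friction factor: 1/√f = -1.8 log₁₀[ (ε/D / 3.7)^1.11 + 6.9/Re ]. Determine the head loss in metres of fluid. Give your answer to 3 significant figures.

ṁ = 899000 kg/h = 899000/3600 = 249.7 kg/s.
A = πD²/4 = π(0.482)²/4 = 0.1825 m²; mean velocity V = ṁ/(ρA) = 249.7/(910 · 0.1825) = 1.504 m/s.
Reynolds number Re = ρVD/μ = 910 · 1.504 · 0.482 / 0.383 = 1722.
Re < 2300 → laminar flow, so f = 64/Re = 64/1722 = 0.03716 (the turbulent correlation is not needed).
Darcy-Weisbach: ΔP = f(L/D)(ρV²/2) = 0.03716·(3.1/0.482)·(910·1.504²/2) = 0.03716·6.432·1029 = 246 Pa.
Head loss h_f = ΔP/(ρg) = 246/(910·9.81) = 0.0276 m.

h_f ≈ 0.0276 m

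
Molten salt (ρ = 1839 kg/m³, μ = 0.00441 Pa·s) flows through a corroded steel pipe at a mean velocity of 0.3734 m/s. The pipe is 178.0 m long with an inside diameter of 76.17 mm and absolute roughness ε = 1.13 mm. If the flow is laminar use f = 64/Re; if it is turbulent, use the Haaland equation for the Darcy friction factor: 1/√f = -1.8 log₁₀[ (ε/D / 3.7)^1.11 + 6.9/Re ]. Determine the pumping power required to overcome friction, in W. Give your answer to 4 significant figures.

P ≈ 24.04 W

Reynolds number Re = ρVD/μ = 1839 · 0.3734 · 0.07617 / 0.00441 = 1.186e+04.
Re > 4000 → turbulent. Relative roughness ε/D = 0.00113/0.07617 = 0.0148. Haaland: 1/√f = -1.8 log₁₀[(0.0148/3.7)^1.11 + 6.9/1.186e+04] = -1.8 log₁₀[0.00218 + 0.000582] = 4.604, so f = 0.04717.
Darcy-Weisbach: ΔP = f(L/D)(ρV²/2) = 0.04717·(178/0.07617)·(1839·0.3734²/2) = 0.04717·2337·128.2 = 1.413e+04 Pa.
Q = V·A = 0.3734·0.004557 = 0.001702 m³/s.
Pumping power P = QΔP = 0.001702·1.413e+04 = 24.044 W = 24.04 W.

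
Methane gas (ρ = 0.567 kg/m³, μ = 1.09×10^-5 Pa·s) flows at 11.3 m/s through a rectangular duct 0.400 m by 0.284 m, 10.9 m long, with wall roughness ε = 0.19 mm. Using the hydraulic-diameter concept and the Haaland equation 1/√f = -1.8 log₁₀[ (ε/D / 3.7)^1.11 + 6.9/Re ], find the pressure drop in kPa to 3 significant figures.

ΔP ≈ 0.0226 kPa

Hydraulic diameter D_h = 4A/P = 4·(0.4·0.284)/(2·(0.4+0.284)) = 0.4544/1.368 = 0.3322 m.
Re = ρVD_h/μ = 0.567·11.3·0.3322/1.09e-05 = 1.952e+05.
ε/D_h = 0.00019/0.3322 = 0.000572; Haaland gives 1/√f = -1.8 log₁₀[5.89e-05+3.53e-05] = 7.246, so f = 0.01904.
ΔP = f(L/D_h)(ρV²/2) = 0.01904·10.9/0.3322·36.2 = 22.62 Pa.
ΔP = 0.0226 kPa.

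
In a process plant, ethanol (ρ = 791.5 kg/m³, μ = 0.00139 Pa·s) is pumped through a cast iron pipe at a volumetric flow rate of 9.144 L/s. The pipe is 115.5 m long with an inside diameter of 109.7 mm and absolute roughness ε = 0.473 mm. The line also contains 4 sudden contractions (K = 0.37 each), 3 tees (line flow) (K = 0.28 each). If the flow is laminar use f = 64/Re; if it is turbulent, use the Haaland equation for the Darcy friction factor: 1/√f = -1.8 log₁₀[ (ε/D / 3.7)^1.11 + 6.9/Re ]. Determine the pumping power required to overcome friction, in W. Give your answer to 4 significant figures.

P ≈ 117.1 W

Q = 9.144 L/s = 9.144/1000 = 0.009144 m³/s.
Cross-sectional area A = πD²/4 = π(0.1097)²/4 = 0.009452 m²; mean velocity V = Q/A = 0.009144/0.009452 = 0.9675 m/s.
Reynolds number Re = ρVD/μ = 791.5 · 0.9675 · 0.1097 / 0.00139 = 6.043e+04.
Re > 4000 → turbulent. Relative roughness ε/D = 0.000473/0.1097 = 0.00431. Haaland: 1/√f = -1.8 log₁₀[(0.00431/3.7)^1.11 + 6.9/6.043e+04] = -1.8 log₁₀[0.000554 + 0.000114] = 5.715, so f = 0.03062.
Total minor-loss coefficient ΣK = 4·0.37 + 3·0.28 = 2.32.
ΔP = [f·L/D + ΣK]·(ρV²/2) = [0.03062·115.5/0.1097 + 2.32]·(791.5·0.9675²/2) = [32.24 + 2.32]·370.4 = 1.28e+04 Pa.
Pumping power P = QΔP = 0.009144·1.28e+04 = 117.05 W = 117.1 W.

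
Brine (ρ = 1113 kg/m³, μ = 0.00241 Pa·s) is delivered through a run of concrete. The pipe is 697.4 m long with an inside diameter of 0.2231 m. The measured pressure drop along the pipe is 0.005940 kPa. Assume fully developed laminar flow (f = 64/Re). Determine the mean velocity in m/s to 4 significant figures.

For laminar flow, f = 64/Re with Re = ρVD/μ, so Darcy-Weisbach reduces to ΔP = 32μLV/D². Solving for V: V = ΔP·D²/(32μL) = 5.94·(0.2231)²/(32·0.00241·697.4) = 0.005497 m/s.
Check: Re = ρVD/μ = 1113·0.005497·0.2231/0.00241 = 566.4 < 2300, so the laminar assumption holds.

V ≈ 0.005497 m/s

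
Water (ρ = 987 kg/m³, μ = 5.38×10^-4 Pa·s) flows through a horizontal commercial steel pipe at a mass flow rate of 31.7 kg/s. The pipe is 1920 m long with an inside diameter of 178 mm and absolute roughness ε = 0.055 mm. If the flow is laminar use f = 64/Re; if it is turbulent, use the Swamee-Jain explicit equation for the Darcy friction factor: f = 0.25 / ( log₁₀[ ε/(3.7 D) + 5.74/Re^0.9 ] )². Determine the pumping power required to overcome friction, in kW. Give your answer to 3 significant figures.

P ≈ 4.74 kW

A = πD²/4 = π(0.178)²/4 = 0.02488 m²; mean velocity V = ṁ/(ρA) = 31.7/(987 · 0.02488) = 1.291 m/s.
Reynolds number Re = ρVD/μ = 987 · 1.291 · 0.178 / 0.000538 = 4.215e+05.
Re > 4000 → turbulent. Relative roughness ε/D = 5.5e-05/0.178 = 0.000309. Swamee-Jain: f = 0.25/(log₁₀[0.000309/3.7 + 5.74/4.215e+05^0.9])² = 0.25/(log₁₀[8.35e-05 + 4.97e-05])² = 0.25/(-3.875)² = 0.01665.
Darcy-Weisbach: ΔP = f(L/D)(ρV²/2) = 0.01665·(1920/0.178)·(987·1.291²/2) = 0.01665·1.079e+04·822.1 = 1.476e+05 Pa.
Q = ṁ/ρ = 31.7/987 = 0.03212 m³/s.
Pumping power P = QΔP = 0.03212·1.476e+05 = 4741 W = 4.74 kW.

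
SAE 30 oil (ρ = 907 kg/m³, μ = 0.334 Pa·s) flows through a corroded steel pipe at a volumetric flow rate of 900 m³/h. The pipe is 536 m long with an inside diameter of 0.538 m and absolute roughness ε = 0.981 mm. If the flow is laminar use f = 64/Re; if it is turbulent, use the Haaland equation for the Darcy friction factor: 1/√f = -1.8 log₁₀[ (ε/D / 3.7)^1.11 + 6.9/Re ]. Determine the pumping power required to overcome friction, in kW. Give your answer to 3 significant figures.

P ≈ 5.44 kW

Q = 900 m³/h = 900/3600 = 0.25 m³/s.
Cross-sectional area A = πD²/4 = π(0.538)²/4 = 0.2273 m²; mean velocity V = Q/A = 0.25/0.2273 = 1.1 m/s.
Reynolds number Re = ρVD/μ = 907 · 1.1 · 0.538 / 0.334 = 1607.
Re < 2300 → laminar flow, so f = 64/Re = 64/1607 = 0.03983 (the turbulent correlation is not needed).
Darcy-Weisbach: ΔP = f(L/D)(ρV²/2) = 0.03983·(536/0.538)·(907·1.1²/2) = 0.03983·996.3·548.5 = 2.177e+04 Pa.
Pumping power P = QΔP = 0.25·2.177e+04 = 5442 W = 5.44 kW.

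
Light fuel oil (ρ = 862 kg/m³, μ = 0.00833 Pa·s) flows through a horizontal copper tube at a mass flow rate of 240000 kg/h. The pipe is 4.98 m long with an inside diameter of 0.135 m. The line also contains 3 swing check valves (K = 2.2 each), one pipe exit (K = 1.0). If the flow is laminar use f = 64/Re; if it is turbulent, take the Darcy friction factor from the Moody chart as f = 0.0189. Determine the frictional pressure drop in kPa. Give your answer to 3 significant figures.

ṁ = 240000 kg/h = 240000/3600 = 66.67 kg/s.
A = πD²/4 = π(0.135)²/4 = 0.01431 m²; mean velocity V = ṁ/(ρA) = 66.67/(862 · 0.01431) = 5.403 m/s.
Reynolds number Re = ρVD/μ = 862 · 5.403 · 0.135 / 0.00833 = 7.548e+04.
Re > 4000 → turbulent; use the Moody-chart value f = 0.0189.
Total minor-loss coefficient ΣK = 3·2.2 + 1·1 = 7.6.
ΔP = [f·L/D + ΣK]·(ρV²/2) = [0.0189·4.98/0.135 + 7.6]·(862·5.403²/2) = [0.6972 + 7.6]·1.258e+04 = 1.044e+05 Pa.
ΔP = 1.044e+05 Pa = 104 kPa.

ΔP ≈ 104 kPa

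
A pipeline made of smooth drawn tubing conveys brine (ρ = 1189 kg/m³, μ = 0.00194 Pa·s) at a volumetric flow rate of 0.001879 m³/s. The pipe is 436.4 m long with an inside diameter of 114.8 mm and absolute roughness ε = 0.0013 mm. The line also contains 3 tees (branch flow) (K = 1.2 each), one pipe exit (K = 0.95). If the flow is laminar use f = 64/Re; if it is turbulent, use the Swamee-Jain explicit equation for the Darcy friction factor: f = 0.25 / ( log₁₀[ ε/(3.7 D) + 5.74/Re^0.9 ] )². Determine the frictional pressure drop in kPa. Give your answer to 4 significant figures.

Cross-sectional area A = πD²/4 = π(0.1148)²/4 = 0.01035 m²; mean velocity V = Q/A = 0.001879/0.01035 = 0.1815 m/s.
Reynolds number Re = ρVD/μ = 1189 · 0.1815 · 0.1148 / 0.00194 = 1.277e+04.
Re > 4000 → turbulent. Relative roughness ε/D = 1.3e-06/0.1148 = 1.13e-05. Swamee-Jain: f = 0.25/(log₁₀[1.13e-05/3.7 + 5.74/1.277e+04^0.9])² = 0.25/(log₁₀[3.06e-06 + 0.00116])² = 0.25/(-2.936)² = 0.02901.
Total minor-loss coefficient ΣK = 3·1.2 + 1·0.95 = 4.55.
ΔP = [f·L/D + ΣK]·(ρV²/2) = [0.02901·436.4/0.1148 + 4.55]·(1189·0.1815²/2) = [110.3 + 4.55]·19.59 = 2250 Pa.
ΔP = 2250 Pa = 2.250 kPa.

ΔP ≈ 2.250 kPa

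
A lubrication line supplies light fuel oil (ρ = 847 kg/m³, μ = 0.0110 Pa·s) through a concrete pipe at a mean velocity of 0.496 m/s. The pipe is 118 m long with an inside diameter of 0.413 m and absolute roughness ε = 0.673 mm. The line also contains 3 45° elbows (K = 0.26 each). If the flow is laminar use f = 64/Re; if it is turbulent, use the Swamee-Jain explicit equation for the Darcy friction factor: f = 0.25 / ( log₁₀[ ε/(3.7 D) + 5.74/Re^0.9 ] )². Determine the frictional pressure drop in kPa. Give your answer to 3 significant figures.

Reynolds number Re = ρVD/μ = 847 · 0.496 · 0.413 / 0.011 = 1.577e+04.
Re > 4000 → turbulent. Relative roughness ε/D = 0.000673/0.413 = 0.00163. Swamee-Jain: f = 0.25/(log₁₀[0.00163/3.7 + 5.74/1.577e+04^0.9])² = 0.25/(log₁₀[0.00044 + 0.000957])² = 0.25/(-2.855)² = 0.03068.
Total minor-loss coefficient ΣK = 3·0.26 = 0.78.
ΔP = [f·L/D + ΣK]·(ρV²/2) = [0.03068·118/0.413 + 0.78]·(847·0.496²/2) = [8.765 + 0.78]·104.2 = 994.4 Pa.
ΔP = 994.4 Pa = 0.994 kPa.

ΔP ≈ 0.994 kPa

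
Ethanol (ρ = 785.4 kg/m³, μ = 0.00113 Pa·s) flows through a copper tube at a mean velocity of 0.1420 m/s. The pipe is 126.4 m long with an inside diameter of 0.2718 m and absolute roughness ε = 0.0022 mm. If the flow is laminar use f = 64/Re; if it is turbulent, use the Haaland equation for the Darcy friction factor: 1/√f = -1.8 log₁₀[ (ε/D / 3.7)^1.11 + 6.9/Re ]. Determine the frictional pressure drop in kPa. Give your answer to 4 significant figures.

ΔP ≈ 0.08824 kPa

Reynolds number Re = ρVD/μ = 785.4 · 0.142 · 0.2718 / 0.00113 = 2.683e+04.
Re > 4000 → turbulent. Relative roughness ε/D = 2.2e-06/0.2718 = 8.09e-06. Haaland: 1/√f = -1.8 log₁₀[(8.09e-06/3.7)^1.11 + 6.9/2.683e+04] = -1.8 log₁₀[5.22e-07 + 0.000257] = 6.46, so f = 0.02396.
Darcy-Weisbach: ΔP = f(L/D)(ρV²/2) = 0.02396·(126.4/0.2718)·(785.4·0.142²/2) = 0.02396·465·7.918 = 88.24 Pa.
ΔP = 88.24 Pa = 0.08824 kPa.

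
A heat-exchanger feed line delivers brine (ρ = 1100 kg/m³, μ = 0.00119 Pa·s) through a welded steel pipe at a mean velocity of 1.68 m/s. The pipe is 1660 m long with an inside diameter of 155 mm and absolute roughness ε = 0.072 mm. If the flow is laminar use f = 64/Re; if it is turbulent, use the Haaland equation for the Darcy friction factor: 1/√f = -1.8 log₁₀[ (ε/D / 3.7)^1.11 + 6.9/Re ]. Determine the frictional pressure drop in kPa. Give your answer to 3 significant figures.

ΔP ≈ 302 kPa

Reynolds number Re = ρVD/μ = 1100 · 1.68 · 0.155 / 0.00119 = 2.407e+05.
Re > 4000 → turbulent. Relative roughness ε/D = 7.2e-05/0.155 = 0.000465. Haaland: 1/√f = -1.8 log₁₀[(0.000465/3.7)^1.11 + 6.9/2.407e+05] = -1.8 log₁₀[4.67e-05 + 2.87e-05] = 7.421, so f = 0.01816.
Darcy-Weisbach: ΔP = f(L/D)(ρV²/2) = 0.01816·(1660/0.155)·(1100·1.68²/2) = 0.01816·1.071e+04·1552 = 3.019e+05 Pa.
ΔP = 3.019e+05 Pa = 302 kPa.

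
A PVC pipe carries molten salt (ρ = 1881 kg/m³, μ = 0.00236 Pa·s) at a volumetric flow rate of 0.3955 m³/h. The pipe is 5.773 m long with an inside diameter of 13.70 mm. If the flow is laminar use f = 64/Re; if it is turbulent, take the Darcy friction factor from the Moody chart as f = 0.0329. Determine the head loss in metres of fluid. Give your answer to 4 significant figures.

h_f ≈ 0.3925 m

Q = 0.3955 m³/h = 0.3955/3600 = 0.0001099 m³/s.
Cross-sectional area A = πD²/4 = π(0.0137)²/4 = 0.0001474 m²; mean velocity V = Q/A = 0.0001099/0.0001474 = 0.7453 m/s.
Reynolds number Re = ρVD/μ = 1881 · 0.7453 · 0.0137 / 0.00236 = 8138.
Re > 4000 → turbulent; use the Moody-chart value f = 0.0329.
Darcy-Weisbach: ΔP = f(L/D)(ρV²/2) = 0.0329·(5.773/0.0137)·(1881·0.7453²/2) = 0.0329·421.4·522.4 = 7242 Pa.
Head loss h_f = ΔP/(ρg) = 7242/(1881·9.81) = 0.3925 m.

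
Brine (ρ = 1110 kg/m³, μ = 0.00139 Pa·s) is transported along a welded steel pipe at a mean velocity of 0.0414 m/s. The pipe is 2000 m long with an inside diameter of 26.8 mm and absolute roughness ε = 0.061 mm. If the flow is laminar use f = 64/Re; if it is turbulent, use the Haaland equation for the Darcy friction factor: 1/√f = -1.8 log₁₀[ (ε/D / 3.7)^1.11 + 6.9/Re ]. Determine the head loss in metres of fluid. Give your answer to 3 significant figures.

Reynolds number Re = ρVD/μ = 1110 · 0.0414 · 0.0268 / 0.00139 = 886.
Re < 2300 → laminar flow, so f = 64/Re = 64/886 = 0.07223 (the turbulent correlation is not needed).
Darcy-Weisbach: ΔP = f(L/D)(ρV²/2) = 0.07223·(2000/0.0268)·(1110·0.0414²/2) = 0.07223·7.463e+04·0.9512 = 5128 Pa.
Head loss h_f = ΔP/(ρg) = 5128/(1110·9.81) = 0.471 m.

h_f ≈ 0.471 m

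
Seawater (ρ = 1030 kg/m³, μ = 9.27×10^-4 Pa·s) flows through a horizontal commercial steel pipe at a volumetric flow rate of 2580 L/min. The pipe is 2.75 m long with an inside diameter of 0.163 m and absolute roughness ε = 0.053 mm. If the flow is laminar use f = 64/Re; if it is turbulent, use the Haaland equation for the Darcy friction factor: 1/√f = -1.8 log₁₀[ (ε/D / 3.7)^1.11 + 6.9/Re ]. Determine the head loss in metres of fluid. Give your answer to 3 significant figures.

h_f ≈ 0.0609 m

Q = 2580 L/min = 2580/60000 = 0.043 m³/s.
Cross-sectional area A = πD²/4 = π(0.163)²/4 = 0.02087 m²; mean velocity V = Q/A = 0.043/0.02087 = 2.061 m/s.
Reynolds number Re = ρVD/μ = 1030 · 2.061 · 0.163 / 0.000927 = 3.732e+05.
Re > 4000 → turbulent. Relative roughness ε/D = 5.3e-05/0.163 = 0.000325. Haaland: 1/√f = -1.8 log₁₀[(0.000325/3.7)^1.11 + 6.9/3.732e+05] = -1.8 log₁₀[3.15e-05 + 1.85e-05] = 7.743, so f = 0.01668.
Darcy-Weisbach: ΔP = f(L/D)(ρV²/2) = 0.01668·(2.75/0.163)·(1030·2.061²/2) = 0.01668·16.87·2187 = 615.4 Pa.
Head loss h_f = ΔP/(ρg) = 615.4/(1030·9.81) = 0.0609 m.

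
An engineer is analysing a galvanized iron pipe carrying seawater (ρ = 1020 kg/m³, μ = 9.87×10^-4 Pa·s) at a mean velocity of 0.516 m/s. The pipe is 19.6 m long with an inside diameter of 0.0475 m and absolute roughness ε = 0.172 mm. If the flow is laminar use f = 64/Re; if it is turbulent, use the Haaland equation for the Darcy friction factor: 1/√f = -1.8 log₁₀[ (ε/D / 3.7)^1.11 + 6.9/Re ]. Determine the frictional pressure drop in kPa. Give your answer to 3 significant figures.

Reynolds number Re = ρVD/μ = 1020 · 0.516 · 0.0475 / 0.000987 = 2.533e+04.
Re > 4000 → turbulent. Relative roughness ε/D = 0.000172/0.0475 = 0.00362. Haaland: 1/√f = -1.8 log₁₀[(0.00362/3.7)^1.11 + 6.9/2.533e+04] = -1.8 log₁₀[0.000457 + 0.000272] = 5.647, so f = 0.03136.
Darcy-Weisbach: ΔP = f(L/D)(ρV²/2) = 0.03136·(19.6/0.0475)·(1020·0.516²/2) = 0.03136·412.6·135.8 = 1757 Pa.
ΔP = 1757 Pa = 1.76 kPa.

ΔP ≈ 1.76 kPa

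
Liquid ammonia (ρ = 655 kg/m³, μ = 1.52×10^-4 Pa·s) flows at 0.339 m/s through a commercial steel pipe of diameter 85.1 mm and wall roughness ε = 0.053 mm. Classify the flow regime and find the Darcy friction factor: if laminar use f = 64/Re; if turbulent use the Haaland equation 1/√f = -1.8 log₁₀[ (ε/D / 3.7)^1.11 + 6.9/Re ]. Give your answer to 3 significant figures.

Re = ρVD/μ = 655·0.339·0.0851/0.000152 = 1.243e+05.
Re > 4000 → turbulent. ε/D = 5.3e-05/0.0851 = 0.000623; Haaland: 1/√f = -1.8 log₁₀[6.47e-05 + 5.55e-05] = 7.056, so f = 0.02009.

f ≈ 0.0201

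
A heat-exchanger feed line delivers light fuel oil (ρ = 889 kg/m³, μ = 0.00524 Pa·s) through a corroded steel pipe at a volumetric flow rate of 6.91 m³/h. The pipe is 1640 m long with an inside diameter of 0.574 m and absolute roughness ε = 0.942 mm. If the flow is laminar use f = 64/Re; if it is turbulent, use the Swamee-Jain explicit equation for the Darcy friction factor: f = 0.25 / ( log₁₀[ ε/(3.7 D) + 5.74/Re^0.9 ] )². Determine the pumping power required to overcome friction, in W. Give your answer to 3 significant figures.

Q = 6.91 m³/h = 6.91/3600 = 0.001919 m³/s.
Cross-sectional area A = πD²/4 = π(0.574)²/4 = 0.2588 m²; mean velocity V = Q/A = 0.001919/0.2588 = 0.007418 m/s.
Reynolds number Re = ρVD/μ = 889 · 0.007418 · 0.574 / 0.00524 = 722.3.
Re < 2300 → laminar flow, so f = 64/Re = 64/722.3 = 0.0886 (the turbulent correlation is not needed).
Darcy-Weisbach: ΔP = f(L/D)(ρV²/2) = 0.0886·(1640/0.574)·(889·0.007418²/2) = 0.0886·2857·0.02446 = 6.191 Pa.
Pumping power P = QΔP = 0.001919·6.191 = 0.01188 W = 0.0119 W.

P ≈ 0.0119 W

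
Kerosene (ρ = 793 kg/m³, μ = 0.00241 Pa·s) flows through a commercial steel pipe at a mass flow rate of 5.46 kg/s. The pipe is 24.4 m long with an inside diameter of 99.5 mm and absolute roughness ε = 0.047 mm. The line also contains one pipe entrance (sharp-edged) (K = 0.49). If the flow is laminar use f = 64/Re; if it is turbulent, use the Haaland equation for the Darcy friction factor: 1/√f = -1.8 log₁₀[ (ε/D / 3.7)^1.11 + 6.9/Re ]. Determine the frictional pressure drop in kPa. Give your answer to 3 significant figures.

A = πD²/4 = π(0.0995)²/4 = 0.007776 m²; mean velocity V = ṁ/(ρA) = 5.46/(793 · 0.007776) = 0.8855 m/s.
Reynolds number Re = ρVD/μ = 793 · 0.8855 · 0.0995 / 0.00241 = 2.899e+04.
Re > 4000 → turbulent. Relative roughness ε/D = 4.7e-05/0.0995 = 0.000472. Haaland: 1/√f = -1.8 log₁₀[(0.000472/3.7)^1.11 + 6.9/2.899e+04] = -1.8 log₁₀[4.76e-05 + 0.000238] = 6.38, so f = 0.02457.
Total minor-loss coefficient ΣK = 1·0.49 = 0.49.
ΔP = [f·L/D + ΣK]·(ρV²/2) = [0.02457·24.4/0.0995 + 0.49]·(793·0.8855²/2) = [6.025 + 0.49]·310.9 = 2026 Pa.
ΔP = 2026 Pa = 2.03 kPa.

ΔP ≈ 2.03 kPa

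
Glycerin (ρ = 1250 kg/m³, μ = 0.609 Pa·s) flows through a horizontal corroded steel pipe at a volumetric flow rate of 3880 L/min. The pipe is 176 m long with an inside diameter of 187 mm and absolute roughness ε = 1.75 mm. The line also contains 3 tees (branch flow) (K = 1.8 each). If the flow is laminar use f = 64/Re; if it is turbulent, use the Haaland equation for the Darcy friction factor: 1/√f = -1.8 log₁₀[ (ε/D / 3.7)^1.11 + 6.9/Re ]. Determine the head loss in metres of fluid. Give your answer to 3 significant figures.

Q = 3880 L/min = 3880/60000 = 0.06467 m³/s.
Cross-sectional area A = πD²/4 = π(0.187)²/4 = 0.02746 m²; mean velocity V = Q/A = 0.06467/0.02746 = 2.355 m/s.
Reynolds number Re = ρVD/μ = 1250 · 2.355 · 0.187 / 0.609 = 903.7.
Re < 2300 → laminar flow, so f = 64/Re = 64/903.7 = 0.07082 (the turbulent correlation is not needed).
Total minor-loss coefficient ΣK = 3·1.8 = 5.4.
ΔP = [f·L/D + ΣK]·(ρV²/2) = [0.07082·176/0.187 + 5.4]·(1250·2.355²/2) = [66.65 + 5.4]·3465 = 2.497e+05 Pa.
Head loss h_f = ΔP/(ρg) = 2.497e+05/(1250·9.81) = 20.4 m.

h_f ≈ 20.4 m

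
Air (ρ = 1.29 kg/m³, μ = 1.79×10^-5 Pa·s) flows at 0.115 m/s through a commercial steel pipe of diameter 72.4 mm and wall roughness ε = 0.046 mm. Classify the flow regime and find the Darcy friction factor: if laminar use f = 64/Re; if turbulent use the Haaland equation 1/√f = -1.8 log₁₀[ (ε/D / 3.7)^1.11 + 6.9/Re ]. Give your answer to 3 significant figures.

f ≈ 0.107

Re = ρVD/μ = 1.29·0.115·0.0724/1.79e-05 = 600.
Re < 2300 → laminar, so f = 64/Re = 0.1067 (roughness is irrelevant in laminar flow).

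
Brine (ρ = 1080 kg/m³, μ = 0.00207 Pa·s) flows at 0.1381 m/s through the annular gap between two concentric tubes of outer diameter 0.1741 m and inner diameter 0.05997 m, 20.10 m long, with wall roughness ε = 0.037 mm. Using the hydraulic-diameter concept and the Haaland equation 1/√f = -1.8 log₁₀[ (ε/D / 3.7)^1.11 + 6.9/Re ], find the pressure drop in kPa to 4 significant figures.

ΔP ≈ 0.05977 kPa

Hydraulic diameter D_h = 4A/P = D_o - D_i = 0.1741 - 0.05997 = 0.1141 m.
Re = ρVD_h/μ = 1080·0.1381·0.1141/0.00207 = 8223.
ε/D_h = 3.7e-05/0.1141 = 0.000324; Haaland gives 1/√f = -1.8 log₁₀[3.14e-05+0.000839] = 5.508, so f = 0.03296.
ΔP = f(L/D_h)(ρV²/2) = 0.03296·20.1/0.1141·10.3 = 59.77 Pa.
ΔP = 0.05977 kPa.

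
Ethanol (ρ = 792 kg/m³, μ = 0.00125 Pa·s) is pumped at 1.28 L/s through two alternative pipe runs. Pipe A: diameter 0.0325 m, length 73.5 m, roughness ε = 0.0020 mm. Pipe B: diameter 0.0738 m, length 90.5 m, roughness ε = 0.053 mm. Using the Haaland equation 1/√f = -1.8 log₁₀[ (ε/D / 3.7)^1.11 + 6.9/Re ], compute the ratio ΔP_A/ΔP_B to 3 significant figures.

ΔP_A/ΔP_B ≈ 38.7

Pipe A: V = Q/A = 0.00128/0.0008296 = 1.543 m/s; Re = 3.177e+04; ε/D = 6.15e-05; Haaland → f = 0.02312; ΔP_A = f(L/D)(ρV²/2) = 4.93e+04 Pa.
Pipe B: V = Q/A = 0.00128/0.004278 = 0.2992 m/s; Re = 1.399e+04; ε/D = 0.000718; Haaland → f = 0.02931; ΔP_B = f(L/D)(ρV²/2) = 1275 Pa.
ΔP_A/ΔP_B = 4.93e+04/1275 = 38.7.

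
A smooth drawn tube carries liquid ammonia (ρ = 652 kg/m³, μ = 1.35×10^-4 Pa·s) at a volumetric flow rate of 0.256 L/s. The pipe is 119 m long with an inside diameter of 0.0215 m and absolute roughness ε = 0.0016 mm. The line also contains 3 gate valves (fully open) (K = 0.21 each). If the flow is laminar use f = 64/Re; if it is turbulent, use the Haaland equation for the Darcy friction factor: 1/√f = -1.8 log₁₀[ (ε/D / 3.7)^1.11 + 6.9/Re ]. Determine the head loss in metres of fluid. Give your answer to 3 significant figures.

Q = 0.256 L/s = 0.256/1000 = 0.000256 m³/s.
Cross-sectional area A = πD²/4 = π(0.0215)²/4 = 0.0003631 m²; mean velocity V = Q/A = 0.000256/0.0003631 = 0.7051 m/s.
Reynolds number Re = ρVD/μ = 652 · 0.7051 · 0.0215 / 0.000135 = 7.322e+04.
Re > 4000 → turbulent. Relative roughness ε/D = 1.6e-06/0.0215 = 7.44e-05. Haaland: 1/√f = -1.8 log₁₀[(7.44e-05/3.7)^1.11 + 6.9/7.322e+04] = -1.8 log₁₀[6.12e-06 + 9.42e-05] = 7.197, so f = 0.01931.
Total minor-loss coefficient ΣK = 3·0.21 = 0.63.
ΔP = [f·L/D + ΣK]·(ρV²/2) = [0.01931·119/0.0215 + 0.63]·(652·0.7051²/2) = [106.9 + 0.63]·162.1 = 1.742e+04 Pa.
Head loss h_f = ΔP/(ρg) = 1.742e+04/(652·9.81) = 2.72 m.

h_f ≈ 2.72 m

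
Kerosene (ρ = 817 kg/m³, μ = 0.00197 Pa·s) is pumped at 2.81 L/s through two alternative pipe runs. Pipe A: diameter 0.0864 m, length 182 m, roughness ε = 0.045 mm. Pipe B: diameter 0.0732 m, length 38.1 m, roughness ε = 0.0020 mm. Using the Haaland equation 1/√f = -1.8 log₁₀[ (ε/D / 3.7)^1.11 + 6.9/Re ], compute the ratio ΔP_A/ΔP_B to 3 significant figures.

Pipe A: V = Q/A = 0.00281/0.005863 = 0.4793 m/s; Re = 1.717e+04; ε/D = 0.000521; Haaland → f = 0.02763; ΔP_A = f(L/D)(ρV²/2) = 5462 Pa.
Pipe B: V = Q/A = 0.00281/0.004208 = 0.6677 m/s; Re = 2.027e+04; ε/D = 2.73e-05; Haaland → f = 0.0257; ΔP_B = f(L/D)(ρV²/2) = 2436 Pa.
ΔP_A/ΔP_B = 5462/2436 = 2.24.

ΔP_A/ΔP_B ≈ 2.24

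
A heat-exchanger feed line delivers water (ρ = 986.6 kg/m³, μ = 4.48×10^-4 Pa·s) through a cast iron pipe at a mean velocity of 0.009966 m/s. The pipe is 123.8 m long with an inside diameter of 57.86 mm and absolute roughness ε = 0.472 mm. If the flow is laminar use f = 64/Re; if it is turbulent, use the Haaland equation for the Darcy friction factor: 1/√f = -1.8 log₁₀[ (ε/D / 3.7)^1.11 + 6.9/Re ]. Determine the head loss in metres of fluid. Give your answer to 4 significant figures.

Reynolds number Re = ρVD/μ = 986.6 · 0.009966 · 0.05786 / 0.000448 = 1270.
Re < 2300 → laminar flow, so f = 64/Re = 64/1270 = 0.0504 (the turbulent correlation is not needed).
Darcy-Weisbach: ΔP = f(L/D)(ρV²/2) = 0.0504·(123.8/0.05786)·(986.6·0.009966²/2) = 0.0504·2140·0.049 = 5.283 Pa.
Head loss h_f = ΔP/(ρg) = 5.283/(986.6·9.81) = 5.459×10^-4 m.

h_f ≈ 5.459×10^-4 m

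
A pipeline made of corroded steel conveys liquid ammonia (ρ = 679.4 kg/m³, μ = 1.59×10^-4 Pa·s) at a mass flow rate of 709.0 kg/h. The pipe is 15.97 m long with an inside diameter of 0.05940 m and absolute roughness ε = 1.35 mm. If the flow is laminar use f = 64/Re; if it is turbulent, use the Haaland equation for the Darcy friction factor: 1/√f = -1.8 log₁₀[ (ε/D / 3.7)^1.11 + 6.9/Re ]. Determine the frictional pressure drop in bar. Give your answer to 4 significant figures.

ΔP ≈ 5.250×10^-4 bar

ṁ = 709.0 kg/h = 709.0/3600 = 0.1969 kg/s.
A = πD²/4 = π(0.0594)²/4 = 0.002771 m²; mean velocity V = ṁ/(ρA) = 0.1969/(679.4 · 0.002771) = 0.1046 m/s.
Reynolds number Re = ρVD/μ = 679.4 · 0.1046 · 0.0594 / 0.000159 = 2.655e+04.
Re > 4000 → turbulent. Relative roughness ε/D = 0.00135/0.0594 = 0.0227. Haaland: 1/√f = -1.8 log₁₀[(0.0227/3.7)^1.11 + 6.9/2.655e+04] = -1.8 log₁₀[0.00351 + 0.00026] = 4.363, so f = 0.05253.
Darcy-Weisbach: ΔP = f(L/D)(ρV²/2) = 0.05253·(15.97/0.0594)·(679.4·0.1046²/2) = 0.05253·268.9·3.717 = 52.5 Pa.
ΔP = 52.5 Pa = 5.250×10^-4 bar.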